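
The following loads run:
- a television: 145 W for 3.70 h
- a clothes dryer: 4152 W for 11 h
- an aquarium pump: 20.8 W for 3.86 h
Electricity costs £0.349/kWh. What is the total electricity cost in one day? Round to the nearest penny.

television: 145 W × 3.70 h = 536 Wh = 0.5365 kWh
clothes dryer: 4152 W × 11 h = 45,672 Wh = 45.67 kWh
aquarium pump: 20.8 W × 3.86 h = 80 Wh = 0.08029 kWh
Total energy = 0.5365 + 45.67 + 0.08029 = 46.29 kWh
Cost = 46.29 kWh × £0.349 = £16.15

£16.15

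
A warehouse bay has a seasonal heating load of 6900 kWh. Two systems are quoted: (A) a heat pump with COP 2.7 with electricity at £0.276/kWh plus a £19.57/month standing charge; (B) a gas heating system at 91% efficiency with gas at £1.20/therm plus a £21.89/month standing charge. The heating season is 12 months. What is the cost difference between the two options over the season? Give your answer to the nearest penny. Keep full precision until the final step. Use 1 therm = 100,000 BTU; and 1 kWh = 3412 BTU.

£367.04

Heat load = 6900 kWh × 3412 = 23,542,800 BTU
Gas: input = 23,542,800 / 0.91 = 25,871,209 BTU = 258.7 therm → 258.7 × £1.20 = £310.45; + 12 × £21.89 standing = £573.13
Heat pump: 23,542,800 BTU / 3412 = 6,900 kWh heat; / 2.7 = 2,556 kWh in → × £0.276 = £705.33; + 12 × £19.57 standing = £940.17
Difference = |£573.13 − £940.17| = £367.04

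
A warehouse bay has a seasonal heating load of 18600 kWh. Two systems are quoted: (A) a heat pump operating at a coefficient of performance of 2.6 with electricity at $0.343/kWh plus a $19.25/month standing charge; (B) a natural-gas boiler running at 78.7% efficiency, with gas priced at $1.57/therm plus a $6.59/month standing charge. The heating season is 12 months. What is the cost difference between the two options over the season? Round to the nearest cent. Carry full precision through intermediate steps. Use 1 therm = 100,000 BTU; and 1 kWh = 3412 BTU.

$1339.65

Heat load = 18600 kWh × 3412 = 63,463,200 BTU
Gas: input = 63,463,200 / 0.787 = 80,639,390 BTU = 806.4 therm → 806.4 × $1.57 = $1,266.04; + 12 × $6.59 standing = $1,345.12
Heat pump: 63,463,200 BTU / 3412 = 18,600 kWh heat; / 2.6 = 7,154 kWh in → × $0.343 = $2,453.77; + 12 × $19.25 standing = $2,684.77
Difference = |$1,345.12 − $2,684.77| = $1,339.65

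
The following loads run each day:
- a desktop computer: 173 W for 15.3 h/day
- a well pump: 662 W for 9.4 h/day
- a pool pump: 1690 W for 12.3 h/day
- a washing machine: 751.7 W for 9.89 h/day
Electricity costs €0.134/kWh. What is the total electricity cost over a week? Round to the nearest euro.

desktop computer: 173 W × 15.3 h × 7 d = 18,528 Wh = 18.53 kWh
well pump: 662 W × 9.4 h × 7 d = 43,560 Wh = 43.56 kWh
pool pump: 1690 W × 12.3 h × 7 d = 145,509 Wh = 145.5 kWh
washing machine: 751.7 W × 9.89 h × 7 d = 52,040 Wh = 52.04 kWh
Total energy = 18.53 + 43.56 + 145.5 + 52.04 = 259.6 kWh
Cost = 259.6 kWh × €0.134 = €34.79 ≈ €35

€35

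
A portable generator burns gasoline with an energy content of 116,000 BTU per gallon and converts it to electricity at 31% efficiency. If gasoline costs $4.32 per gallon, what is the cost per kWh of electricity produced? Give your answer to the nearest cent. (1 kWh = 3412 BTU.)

Electrical output per gallon = 116,000 BTU × 0.31 / 3412 BTU/kWh = 10.54 kWh
Cost per kWh = $4.32 / 10.54 kWh = $0.410

$0.41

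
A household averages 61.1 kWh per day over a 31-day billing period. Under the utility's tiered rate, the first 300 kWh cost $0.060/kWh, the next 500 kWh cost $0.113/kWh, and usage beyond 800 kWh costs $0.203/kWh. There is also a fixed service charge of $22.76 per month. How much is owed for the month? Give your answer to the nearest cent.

$319.36

Usage = 61.1 kWh/day × 31 days = 1894.1 kWh
First 300 kWh × $0.060 = $18.00
Next 500 kWh × $0.113 = $56.50
Remaining 1094.1 kWh × $0.203 = $222.10
Energy charge = $296.60; + service $22.76 = $319.36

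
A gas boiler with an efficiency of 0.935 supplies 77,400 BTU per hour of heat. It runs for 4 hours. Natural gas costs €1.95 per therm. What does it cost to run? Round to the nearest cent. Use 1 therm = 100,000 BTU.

€6.46

Heat delivered = 77,400 BTU/h × 4 h = 309,600 BTU
Gas input = 309,600 / 0.935 = 331,123 BTU
= 331,123 / 100,000 = 3.311 therm
Cost = 3.311 × €1.95/therm = €6.46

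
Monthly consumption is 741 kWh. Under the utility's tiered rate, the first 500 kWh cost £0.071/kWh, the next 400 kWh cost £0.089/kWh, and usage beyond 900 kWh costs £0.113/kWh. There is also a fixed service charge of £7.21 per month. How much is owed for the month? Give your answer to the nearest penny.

£64.16

First 500 kWh × £0.071 = £35.50
Next 241 kWh × £0.089 = £21.45
Remaining tier: 0 kWh (not reached)
Energy charge = £56.95; + service £7.21 = £64.16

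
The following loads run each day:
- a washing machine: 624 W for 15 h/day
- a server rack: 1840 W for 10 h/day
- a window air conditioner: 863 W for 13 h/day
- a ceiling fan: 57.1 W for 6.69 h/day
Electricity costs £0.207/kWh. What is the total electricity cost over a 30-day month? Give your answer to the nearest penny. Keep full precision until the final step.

washing machine: 624 W × 15 h × 30 d = 280,800 Wh = 280.8 kWh
server rack: 1840 W × 10 h × 30 d = 552,000 Wh = 552 kWh
window air conditioner: 863 W × 13 h × 30 d = 336,570 Wh = 336.6 kWh
ceiling fan: 57.1 W × 6.69 h × 30 d = 11,460 Wh = 11.46 kWh
Total energy = 280.8 + 552 + 336.6 + 11.46 = 1,181 kWh
Cost = 1,181 kWh × £0.207 = £244.43

£244.43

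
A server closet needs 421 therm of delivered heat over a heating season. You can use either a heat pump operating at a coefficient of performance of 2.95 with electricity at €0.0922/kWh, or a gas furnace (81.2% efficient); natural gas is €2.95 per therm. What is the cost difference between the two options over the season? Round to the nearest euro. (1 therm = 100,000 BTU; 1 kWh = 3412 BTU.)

Heat load = 421 therm × 100,000 = 42,100,000 BTU
Gas: input = 42,100,000 / 0.812 = 51,847,291 BTU = 518.5 therm → 518.5 × €2.95 = €1,529.50
Heat pump: 42,100,000 BTU / 3412 = 12,340 kWh heat; / 2.95 = 4,183 kWh in → × €0.0922 = €385.64
Difference = |€1,529.50 − €385.64| = €1,143.86 ≈ €1144

€1144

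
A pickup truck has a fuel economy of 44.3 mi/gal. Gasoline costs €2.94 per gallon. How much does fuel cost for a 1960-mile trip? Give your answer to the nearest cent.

€130.08

Fuel = 1960 mi / 44.3 mpg = 44.24 gal
Cost = 44.24 gal × €2.94/gal = €130.08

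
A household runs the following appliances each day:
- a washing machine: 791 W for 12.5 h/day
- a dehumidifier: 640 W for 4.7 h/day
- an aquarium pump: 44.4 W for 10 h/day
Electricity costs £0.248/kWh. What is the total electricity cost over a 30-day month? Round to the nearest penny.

£99.25

washing machine: 791 W × 12.5 h × 30 d = 296,625 Wh = 296.6 kWh
dehumidifier: 640 W × 4.7 h × 30 d = 90,240 Wh = 90.24 kWh
aquarium pump: 44.4 W × 10 h × 30 d = 13,320 Wh = 13.32 kWh
Total energy = 296.6 + 90.24 + 13.32 = 400.2 kWh
Cost = 400.2 kWh × £0.248 = £99.25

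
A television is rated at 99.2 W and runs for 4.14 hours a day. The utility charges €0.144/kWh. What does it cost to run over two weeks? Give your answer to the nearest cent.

€0.83

Energy = 99.2 W × 4.14 h/day × 14 days = 5,750 Wh = 5.75 kWh
Cost = 5.75 kWh × €0.144/kWh = €0.83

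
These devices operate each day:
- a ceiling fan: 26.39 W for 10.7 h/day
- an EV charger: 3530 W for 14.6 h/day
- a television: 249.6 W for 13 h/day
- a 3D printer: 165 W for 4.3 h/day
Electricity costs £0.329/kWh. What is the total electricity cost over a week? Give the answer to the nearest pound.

£128

ceiling fan: 26.39 W × 10.7 h × 7 d = 1,977 Wh = 1.977 kWh
EV charger: 3530 W × 14.6 h × 7 d = 360,766 Wh = 360.8 kWh
television: 249.6 W × 13 h × 7 d = 22,714 Wh = 22.71 kWh
3D printer: 165 W × 4.3 h × 7 d = 4,966 Wh = 4.966 kWh
Total energy = 1.977 + 360.8 + 22.71 + 4.966 = 390.4 kWh
Cost = 390.4 kWh × £0.329 = £128.45 ≈ £128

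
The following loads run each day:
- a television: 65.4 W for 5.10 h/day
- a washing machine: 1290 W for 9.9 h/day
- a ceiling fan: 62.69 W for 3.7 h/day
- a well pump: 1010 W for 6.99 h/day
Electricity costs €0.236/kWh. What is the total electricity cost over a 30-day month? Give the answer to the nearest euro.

€144

television: 65.4 W × 5.10 h × 30 d = 10,006 Wh = 10.01 kWh
washing machine: 1290 W × 9.9 h × 30 d = 383,130 Wh = 383.1 kWh
ceiling fan: 62.69 W × 3.7 h × 30 d = 6,959 Wh = 6.959 kWh
well pump: 1010 W × 6.99 h × 30 d = 211,797 Wh = 211.8 kWh
Total energy = 10.01 + 383.1 + 6.959 + 211.8 = 611.9 kWh
Cost = 611.9 kWh × €0.236 = €144.41 ≈ €144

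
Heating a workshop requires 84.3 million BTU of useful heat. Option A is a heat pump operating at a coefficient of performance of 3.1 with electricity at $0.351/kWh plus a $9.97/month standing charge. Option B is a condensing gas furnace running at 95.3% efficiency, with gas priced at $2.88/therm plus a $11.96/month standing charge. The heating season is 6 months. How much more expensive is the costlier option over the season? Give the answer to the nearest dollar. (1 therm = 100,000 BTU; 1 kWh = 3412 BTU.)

Heat load = 84.3 × 10⁶ BTU = 84,300,000 BTU
Gas: input = 84,300,000 / 0.953 = 88,457,503 BTU = 884.6 therm → 884.6 × $2.88 = $2,547.58; + 6 × $11.96 standing = $2,619.34
Heat pump: 84,300,000 BTU / 3412 = 24,710 kWh heat; / 3.1 = 7,970 kWh in → × $0.351 = $2,797.46; + 6 × $9.97 standing = $2,857.28
Difference = |$2,619.34 − $2,857.28| = $237.94 ≈ $238

$238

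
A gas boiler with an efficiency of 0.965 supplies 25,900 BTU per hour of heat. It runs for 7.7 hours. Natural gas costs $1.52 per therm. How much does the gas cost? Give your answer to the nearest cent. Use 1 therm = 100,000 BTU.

$3.14

Heat delivered = 25,900 BTU/h × 7.7 h = 199,430 BTU
Gas input = 199,430 / 0.965 = 206,663 BTU
= 206,663 / 100,000 = 2.067 therm
Cost = 2.067 × $1.52/therm = $3.14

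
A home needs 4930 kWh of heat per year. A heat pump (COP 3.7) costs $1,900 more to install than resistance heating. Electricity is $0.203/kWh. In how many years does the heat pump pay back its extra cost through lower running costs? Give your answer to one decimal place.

Resistance: 4930 kWh × $0.203 = $1,000.79/yr
Heat pump: 4930 / 3.7 = 1332 kWh in → × $0.203 = $270.48/yr
Annual savings = $730.31
Payback = $1,900 / $730.31 = 2.6 years

2.6 years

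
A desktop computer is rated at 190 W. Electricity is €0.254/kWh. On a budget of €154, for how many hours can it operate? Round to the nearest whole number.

3191 h

Energy budget = €154 / €0.254 per kWh = 606.3 kWh = 606,299 Wh
Runtime = 606,299 Wh / 190 W = 3,191 h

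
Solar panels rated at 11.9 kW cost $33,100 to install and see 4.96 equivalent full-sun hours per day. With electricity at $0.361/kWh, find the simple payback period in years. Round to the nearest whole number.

Daily generation = 11.9 kW × 4.96 h = 59.02 kWh
Annual generation = 59.02 × 365 = 21544 kWh
Annual savings = 21544 × $0.361 = $7,777.30
Payback = $33,100 / $7,777.30 = 4.26 years

4 years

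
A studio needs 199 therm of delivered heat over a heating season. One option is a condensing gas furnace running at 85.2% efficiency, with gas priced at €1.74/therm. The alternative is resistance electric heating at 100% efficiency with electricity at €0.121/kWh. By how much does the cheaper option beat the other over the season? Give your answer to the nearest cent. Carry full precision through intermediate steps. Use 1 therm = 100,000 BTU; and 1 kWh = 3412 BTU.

Heat load = 199 therm × 100,000 = 19,900,000 BTU
Gas: input = 19,900,000 / 0.852 = 23,356,808 BTU = 233.6 therm → 233.6 × €1.74 = €406.41
Electric: 19,900,000 BTU / 3412 = 5,832 kWh → × €0.121 = €705.72
Difference = |€406.41 − €705.72| = €299.31

€299.31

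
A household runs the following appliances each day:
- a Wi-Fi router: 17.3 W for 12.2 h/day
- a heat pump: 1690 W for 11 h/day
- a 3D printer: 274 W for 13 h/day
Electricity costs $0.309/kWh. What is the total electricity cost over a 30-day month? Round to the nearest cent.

$207.31

Wi-Fi router: 17.3 W × 12.2 h × 30 d = 6,332 Wh = 6.332 kWh
heat pump: 1690 W × 11 h × 30 d = 557,700 Wh = 557.7 kWh
3D printer: 274 W × 13 h × 30 d = 106,860 Wh = 106.9 kWh
Total energy = 6.332 + 557.7 + 106.9 = 670.9 kWh
Cost = 670.9 kWh × $0.309 = $207.31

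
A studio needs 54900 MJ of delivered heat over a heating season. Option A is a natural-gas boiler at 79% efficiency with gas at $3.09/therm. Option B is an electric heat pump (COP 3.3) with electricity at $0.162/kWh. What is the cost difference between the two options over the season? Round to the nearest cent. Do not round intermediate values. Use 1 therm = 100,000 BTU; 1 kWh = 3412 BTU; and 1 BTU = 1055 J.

$1286.70

Heat load = 54900 MJ = 54,900,000,000 J / 1055 = 52,037,915 BTU
Gas: input = 52,037,915 / 0.79 = 65,870,778 BTU = 658.7 therm → 658.7 × $3.09 = $2,035.41
Heat pump: 52,037,915 BTU / 3412 = 15,250 kWh heat; / 3.3 = 4,622 kWh in → × $0.162 = $748.71
Difference = |$2,035.41 − $748.71| = $1,286.70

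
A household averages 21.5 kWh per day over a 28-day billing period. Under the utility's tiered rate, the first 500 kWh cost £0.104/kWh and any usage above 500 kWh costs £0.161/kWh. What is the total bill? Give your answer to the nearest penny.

£68.42

Usage = 21.5 kWh/day × 28 days = 602 kWh
First 500 kWh × £0.104 = £52.00
Remaining 102 kWh × £0.161 = £16.42
Total = £68.42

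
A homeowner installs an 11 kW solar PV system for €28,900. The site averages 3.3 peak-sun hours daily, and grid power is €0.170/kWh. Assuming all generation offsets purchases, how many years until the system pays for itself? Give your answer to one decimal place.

Daily generation = 11 kW × 3.3 h = 36.3 kWh
Annual generation = 36.3 × 365 = 13249 kWh
Annual savings = 13249 × €0.170 = €2,252.41
Payback = €28,900 / €2,252.41 = 12.8 years

12.8 years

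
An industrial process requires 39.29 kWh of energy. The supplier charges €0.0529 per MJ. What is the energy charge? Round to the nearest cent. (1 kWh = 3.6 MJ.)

39.29 kWh × (3.6 MJ/kWh) = 141.4 MJ
Cost = 141.4 MJ × €0.0529/MJ = €7.48

€7.48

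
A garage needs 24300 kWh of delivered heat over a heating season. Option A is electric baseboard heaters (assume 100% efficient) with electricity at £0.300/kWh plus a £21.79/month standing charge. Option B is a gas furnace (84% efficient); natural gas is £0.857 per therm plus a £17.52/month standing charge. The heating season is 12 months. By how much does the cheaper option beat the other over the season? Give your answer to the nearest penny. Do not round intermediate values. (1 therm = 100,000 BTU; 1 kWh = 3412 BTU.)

Heat load = 24300 kWh × 3412 = 82,911,600 BTU
Gas: input = 82,911,600 / 0.84 = 98,704,286 BTU = 987 therm → 987 × £0.857 = £845.90; + 12 × £17.52 standing = £1,056.14
Electric: 82,911,600 BTU / 3412 = 24,300 kWh → × £0.300 = £7,290.00; + 12 × £21.79 standing = £7,551.48
Difference = |£1,056.14 − £7,551.48| = £6,495.34

£6495.34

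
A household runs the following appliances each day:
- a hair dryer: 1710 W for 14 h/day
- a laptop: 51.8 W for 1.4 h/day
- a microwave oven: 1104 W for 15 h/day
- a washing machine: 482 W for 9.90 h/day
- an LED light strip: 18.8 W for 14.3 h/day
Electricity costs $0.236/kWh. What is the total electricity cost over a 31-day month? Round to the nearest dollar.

hair dryer: 1710 W × 14 h × 31 d = 742,140 Wh = 742.1 kWh
laptop: 51.8 W × 1.4 h × 31 d = 2,248 Wh = 2.248 kWh
microwave oven: 1104 W × 15 h × 31 d = 513,360 Wh = 513.4 kWh
washing machine: 482 W × 9.90 h × 31 d = 147,926 Wh = 147.9 kWh
LED light strip: 18.8 W × 14.3 h × 31 d = 8,334 Wh = 8.334 kWh
Total energy = 742.1 + 2.248 + 513.4 + 147.9 + 8.334 = 1,414 kWh
Cost = 1,414 kWh × $0.236 = $333.71 ≈ $334

$334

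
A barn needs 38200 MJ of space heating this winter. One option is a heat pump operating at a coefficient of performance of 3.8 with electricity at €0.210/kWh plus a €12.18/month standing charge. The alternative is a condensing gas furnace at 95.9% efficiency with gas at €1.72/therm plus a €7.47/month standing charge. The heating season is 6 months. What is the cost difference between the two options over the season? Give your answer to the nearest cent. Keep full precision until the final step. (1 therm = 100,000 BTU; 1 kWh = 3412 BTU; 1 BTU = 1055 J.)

Heat load = 38200 MJ = 38,200,000,000 J / 1055 = 36,208,531 BTU
Gas: input = 36,208,531 / 0.959 = 37,756,549 BTU = 377.6 therm → 377.6 × €1.72 = €649.41; + 6 × €7.47 standing = €694.23
Heat pump: 36,208,531 BTU / 3412 = 10,610 kWh heat; / 3.8 = 2,793 kWh in → × €0.210 = €586.46; + 6 × €12.18 standing = €659.54
Difference = |€694.23 − €659.54| = €34.69

€34.69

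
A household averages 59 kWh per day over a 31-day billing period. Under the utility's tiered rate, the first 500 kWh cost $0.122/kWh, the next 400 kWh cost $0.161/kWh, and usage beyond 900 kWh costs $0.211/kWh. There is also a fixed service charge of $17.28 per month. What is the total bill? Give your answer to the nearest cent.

$338.70

Usage = 59 kWh/day × 31 days = 1829 kWh
First 500 kWh × $0.122 = $61.00
Next 400 kWh × $0.161 = $64.40
Remaining 929 kWh × $0.211 = $196.02
Energy charge = $321.42; + service $17.28 = $338.70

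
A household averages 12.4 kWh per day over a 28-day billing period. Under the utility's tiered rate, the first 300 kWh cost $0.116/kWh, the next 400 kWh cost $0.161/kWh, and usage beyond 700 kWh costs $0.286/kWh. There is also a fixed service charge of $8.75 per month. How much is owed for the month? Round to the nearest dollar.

$51

Usage = 12.4 kWh/day × 28 days = 347.2 kWh
First 300 kWh × $0.116 = $34.80
Next 47.2 kWh × $0.161 = $7.60
Remaining tier: 0 kWh (not reached)
Energy charge = $42.40; + service $8.75 = $51.15 ≈ $51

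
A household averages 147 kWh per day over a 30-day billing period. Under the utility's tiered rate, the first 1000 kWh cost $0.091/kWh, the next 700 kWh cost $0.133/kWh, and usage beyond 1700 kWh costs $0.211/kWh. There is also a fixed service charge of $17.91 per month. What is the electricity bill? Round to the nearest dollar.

Usage = 147 kWh/day × 30 days = 4410 kWh
First 1000 kWh × $0.091 = $91.00
Next 700 kWh × $0.133 = $93.10
Remaining 2710 kWh × $0.211 = $571.81
Energy charge = $755.91; + service $17.91 = $773.82 ≈ $774

$774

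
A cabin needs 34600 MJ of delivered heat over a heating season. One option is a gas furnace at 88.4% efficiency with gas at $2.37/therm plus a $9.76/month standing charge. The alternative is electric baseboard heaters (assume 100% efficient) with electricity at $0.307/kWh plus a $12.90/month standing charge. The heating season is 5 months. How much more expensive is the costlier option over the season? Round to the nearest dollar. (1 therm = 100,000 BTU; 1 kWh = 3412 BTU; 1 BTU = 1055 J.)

Heat load = 34600 MJ = 34,600,000,000 J / 1055 = 32,796,209 BTU
Gas: input = 32,796,209 / 0.884 = 37,099,783 BTU = 371 therm → 371 × $2.37 = $879.26; + 5 × $9.76 standing = $928.06
Electric: 32,796,209 BTU / 3412 = 9,612 kWh → × $0.307 = $2,950.89; + 5 × $12.90 standing = $3,015.39
Difference = |$928.06 − $3,015.39| = $2,087.32 ≈ $2087

$2087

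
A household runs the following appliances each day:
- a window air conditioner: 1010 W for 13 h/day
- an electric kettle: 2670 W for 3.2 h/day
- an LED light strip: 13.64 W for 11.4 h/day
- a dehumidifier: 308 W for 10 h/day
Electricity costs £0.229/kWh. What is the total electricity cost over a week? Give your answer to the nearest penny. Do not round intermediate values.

window air conditioner: 1010 W × 13 h × 7 d = 91,910 Wh = 91.91 kWh
electric kettle: 2670 W × 3.2 h × 7 d = 59,808 Wh = 59.81 kWh
LED light strip: 13.64 W × 11.4 h × 7 d = 1,088 Wh = 1.088 kWh
dehumidifier: 308 W × 10 h × 7 d = 21,560 Wh = 21.56 kWh
Total energy = 91.91 + 59.81 + 1.088 + 21.56 = 174.4 kWh
Cost = 174.4 kWh × £0.229 = £39.93

£39.93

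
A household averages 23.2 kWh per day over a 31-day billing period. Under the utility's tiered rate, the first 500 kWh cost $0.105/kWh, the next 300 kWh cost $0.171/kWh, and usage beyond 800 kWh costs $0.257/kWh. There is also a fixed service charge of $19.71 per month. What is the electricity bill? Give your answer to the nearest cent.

Usage = 23.2 kWh/day × 31 days = 719.2 kWh
First 500 kWh × $0.105 = $52.50
Next 219.2 kWh × $0.171 = $37.48
Remaining tier: 0 kWh (not reached)
Energy charge = $89.98; + service $19.71 = $109.69

$109.69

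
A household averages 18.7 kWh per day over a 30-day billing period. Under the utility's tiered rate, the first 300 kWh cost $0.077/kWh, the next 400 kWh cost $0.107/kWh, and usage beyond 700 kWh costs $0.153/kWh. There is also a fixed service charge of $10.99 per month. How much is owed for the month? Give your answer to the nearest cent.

$62.02

Usage = 18.7 kWh/day × 30 days = 561 kWh
First 300 kWh × $0.077 = $23.10
Next 261 kWh × $0.107 = $27.93
Remaining tier: 0 kWh (not reached)
Energy charge = $51.03; + service $10.99 = $62.02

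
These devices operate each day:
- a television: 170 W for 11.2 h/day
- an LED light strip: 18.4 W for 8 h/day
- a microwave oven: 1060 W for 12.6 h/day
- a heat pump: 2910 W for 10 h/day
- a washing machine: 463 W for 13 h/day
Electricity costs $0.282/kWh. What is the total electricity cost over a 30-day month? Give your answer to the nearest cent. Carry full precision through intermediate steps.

$427.45

television: 170 W × 11.2 h × 30 d = 57,120 Wh = 57.12 kWh
LED light strip: 18.4 W × 8 h × 30 d = 4,416 Wh = 4.416 kWh
microwave oven: 1060 W × 12.6 h × 30 d = 400,680 Wh = 400.7 kWh
heat pump: 2910 W × 10 h × 30 d = 873,000 Wh = 873 kWh
washing machine: 463 W × 13 h × 30 d = 180,570 Wh = 180.6 kWh
Total energy = 57.12 + 4.416 + 400.7 + 873 + 180.6 = 1,516 kWh
Cost = 1,516 kWh × $0.282 = $427.45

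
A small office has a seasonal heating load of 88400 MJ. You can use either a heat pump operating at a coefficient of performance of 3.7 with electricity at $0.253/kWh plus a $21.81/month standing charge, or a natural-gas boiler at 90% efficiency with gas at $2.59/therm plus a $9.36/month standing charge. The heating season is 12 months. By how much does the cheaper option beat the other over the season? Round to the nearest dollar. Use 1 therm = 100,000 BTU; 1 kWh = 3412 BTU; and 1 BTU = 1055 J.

$583

Heat load = 88400 MJ = 88,400,000,000 J / 1055 = 83,791,469 BTU
Gas: input = 83,791,469 / 0.90 = 93,101,632 BTU = 931 therm → 931 × $2.59 = $2,411.33; + 12 × $9.36 standing = $2,523.65
Heat pump: 83,791,469 BTU / 3412 = 24,560 kWh heat; / 3.7 = 6,637 kWh in → × $0.253 = $1,679.23; + 12 × $21.81 standing = $1,940.95
Difference = |$2,523.65 − $1,940.95| = $582.70 ≈ $583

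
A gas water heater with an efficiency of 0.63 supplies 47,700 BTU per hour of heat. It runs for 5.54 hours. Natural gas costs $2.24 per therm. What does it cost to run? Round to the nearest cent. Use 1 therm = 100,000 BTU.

Heat delivered = 47,700 BTU/h × 5.54 h = 264,258 BTU
Gas input = 264,258 / 0.63 = 419,457 BTU
= 419,457 / 100,000 = 4.195 therm
Cost = 4.195 × $2.24/therm = $9.40

$9.40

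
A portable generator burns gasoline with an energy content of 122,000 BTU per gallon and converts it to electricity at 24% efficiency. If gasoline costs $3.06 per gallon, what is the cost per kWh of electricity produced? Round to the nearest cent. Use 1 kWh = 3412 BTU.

$0.36

Electrical output per gallon = 122,000 BTU × 0.24 / 3412 BTU/kWh = 8.581 kWh
Cost per kWh = $3.06 / 8.581 kWh = $0.357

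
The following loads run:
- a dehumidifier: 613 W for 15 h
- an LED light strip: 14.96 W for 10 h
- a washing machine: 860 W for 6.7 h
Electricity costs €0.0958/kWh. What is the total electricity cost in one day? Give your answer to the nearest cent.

€1.45

dehumidifier: 613 W × 15 h = 9,195 Wh = 9.195 kWh
LED light strip: 14.96 W × 10 h = 150 Wh = 0.1496 kWh
washing machine: 860 W × 6.7 h = 5,762 Wh = 5.762 kWh
Total energy = 9.195 + 0.1496 + 5.762 = 15.11 kWh
Cost = 15.11 kWh × €0.0958 = €1.45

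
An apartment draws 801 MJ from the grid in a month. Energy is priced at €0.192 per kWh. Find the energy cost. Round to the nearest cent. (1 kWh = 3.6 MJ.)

801 MJ × (0.27778 kWh/MJ) = 222.5 kWh
Cost = 222.5 kWh × €0.192/kWh = €42.72

€42.72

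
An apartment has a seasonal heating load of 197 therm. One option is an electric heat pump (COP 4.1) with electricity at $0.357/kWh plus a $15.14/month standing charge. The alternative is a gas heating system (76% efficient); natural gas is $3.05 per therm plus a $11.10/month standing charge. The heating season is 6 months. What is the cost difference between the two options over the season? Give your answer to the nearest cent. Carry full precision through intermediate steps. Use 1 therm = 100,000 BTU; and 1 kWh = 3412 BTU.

$263.61

Heat load = 197 therm × 100,000 = 19,700,000 BTU
Gas: input = 19,700,000 / 0.76 = 25,921,053 BTU = 259.2 therm → 259.2 × $3.05 = $790.59; + 6 × $11.10 standing = $857.19
Heat pump: 19,700,000 BTU / 3412 = 5,774 kWh heat; / 4.1 = 1,408 kWh in → × $0.357 = $502.74; + 6 × $15.14 standing = $593.58
Difference = |$857.19 − $593.58| = $263.61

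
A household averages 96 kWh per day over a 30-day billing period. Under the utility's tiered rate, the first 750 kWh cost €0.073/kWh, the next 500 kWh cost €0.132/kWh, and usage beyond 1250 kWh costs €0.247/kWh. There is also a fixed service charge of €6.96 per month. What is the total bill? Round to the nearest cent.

€530.32

Usage = 96 kWh/day × 30 days = 2880 kWh
First 750 kWh × €0.073 = €54.75
Next 500 kWh × €0.132 = €66.00
Remaining 1630 kWh × €0.247 = €402.61
Energy charge = €523.36; + service €6.96 = €530.32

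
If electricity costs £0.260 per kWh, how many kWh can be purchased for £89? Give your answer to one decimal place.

342.3 kWh

£89 / £0.260 per kWh = 342.3 kWh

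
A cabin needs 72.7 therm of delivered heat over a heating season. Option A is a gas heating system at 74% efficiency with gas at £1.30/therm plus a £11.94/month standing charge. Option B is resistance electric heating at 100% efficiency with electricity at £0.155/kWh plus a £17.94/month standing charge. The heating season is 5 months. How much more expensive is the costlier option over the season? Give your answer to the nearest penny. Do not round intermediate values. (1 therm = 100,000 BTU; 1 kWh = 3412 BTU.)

£232.54

Heat load = 72.7 therm × 100,000 = 7,270,000 BTU
Gas: input = 7,270,000 / 0.74 = 9,824,324 BTU = 98.24 therm → 98.24 × £1.30 = £127.72; + 5 × £11.94 standing = £187.42
Electric: 7,270,000 BTU / 3412 = 2,131 kWh → × £0.155 = £330.26; + 5 × £17.94 standing = £419.96
Difference = |£187.42 − £419.96| = £232.54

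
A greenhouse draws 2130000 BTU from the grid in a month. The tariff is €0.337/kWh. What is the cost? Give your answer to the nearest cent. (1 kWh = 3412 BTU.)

2130000 BTU × (0.00029308 kWh/BTU) = 624.3 kWh
Cost = 624.3 kWh × €0.337/kWh = €210.38

€210.38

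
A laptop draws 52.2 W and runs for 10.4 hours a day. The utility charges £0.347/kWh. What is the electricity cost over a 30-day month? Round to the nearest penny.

£5.65

Energy = 52.2 W × 10.4 h/day × 30 days = 16,286 Wh = 16.29 kWh
Cost = 16.29 kWh × £0.347/kWh = £5.65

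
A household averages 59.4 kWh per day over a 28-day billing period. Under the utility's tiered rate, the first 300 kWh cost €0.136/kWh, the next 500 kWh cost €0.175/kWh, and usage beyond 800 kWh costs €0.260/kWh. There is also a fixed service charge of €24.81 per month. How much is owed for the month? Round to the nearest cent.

€377.54

Usage = 59.4 kWh/day × 28 days = 1663.2 kWh
First 300 kWh × €0.136 = €40.80
Next 500 kWh × €0.175 = €87.50
Remaining 863.2 kWh × €0.260 = €224.43
Energy charge = €352.73; + service €24.81 = €377.54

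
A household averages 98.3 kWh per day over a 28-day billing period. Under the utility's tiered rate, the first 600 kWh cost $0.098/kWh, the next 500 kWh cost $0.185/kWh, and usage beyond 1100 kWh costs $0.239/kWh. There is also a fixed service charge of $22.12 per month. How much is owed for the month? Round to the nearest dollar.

$568

Usage = 98.3 kWh/day × 28 days = 2752.4 kWh
First 600 kWh × $0.098 = $58.80
Next 500 kWh × $0.185 = $92.50
Remaining 1652.4 kWh × $0.239 = $394.92
Energy charge = $546.22; + service $22.12 = $568.34 ≈ $568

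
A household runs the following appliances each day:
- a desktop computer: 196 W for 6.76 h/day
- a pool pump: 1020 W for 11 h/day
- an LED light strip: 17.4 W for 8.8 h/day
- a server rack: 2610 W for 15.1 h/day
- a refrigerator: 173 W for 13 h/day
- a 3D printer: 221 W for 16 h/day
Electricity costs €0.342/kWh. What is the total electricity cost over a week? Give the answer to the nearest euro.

€139

desktop computer: 196 W × 6.76 h × 7 d = 9,275 Wh = 9.275 kWh
pool pump: 1020 W × 11 h × 7 d = 78,540 Wh = 78.54 kWh
LED light strip: 17.4 W × 8.8 h × 7 d = 1,072 Wh = 1.072 kWh
server rack: 2610 W × 15.1 h × 7 d = 275,877 Wh = 275.9 kWh
refrigerator: 173 W × 13 h × 7 d = 15,743 Wh = 15.74 kWh
3D printer: 221 W × 16 h × 7 d = 24,752 Wh = 24.75 kWh
Total energy = 9.275 + 78.54 + 1.072 + 275.9 + 15.74 + 24.75 = 405.3 kWh
Cost = 405.3 kWh × €0.342 = €138.60 ≈ €139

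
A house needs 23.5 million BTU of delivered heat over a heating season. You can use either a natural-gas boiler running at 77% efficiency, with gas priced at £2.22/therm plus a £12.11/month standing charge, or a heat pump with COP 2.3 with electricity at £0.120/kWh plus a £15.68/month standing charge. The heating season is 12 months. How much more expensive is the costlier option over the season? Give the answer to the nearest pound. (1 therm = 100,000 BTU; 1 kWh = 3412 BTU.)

£275

Heat load = 23.5 × 10⁶ BTU = 23,500,000 BTU
Gas: input = 23,500,000 / 0.77 = 30,519,481 BTU = 305.2 therm → 305.2 × £2.22 = £677.53; + 12 × £12.11 standing = £822.85
Heat pump: 23,500,000 BTU / 3412 = 6,887 kWh heat; / 2.3 = 2,995 kWh in → × £0.120 = £359.35; + 12 × £15.68 standing = £547.51
Difference = |£822.85 − £547.51| = £275.35 ≈ £275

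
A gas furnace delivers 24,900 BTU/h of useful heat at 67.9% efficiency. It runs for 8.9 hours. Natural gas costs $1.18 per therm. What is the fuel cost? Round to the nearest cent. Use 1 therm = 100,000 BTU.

$3.85

Heat delivered = 24,900 BTU/h × 8.9 h = 221,610 BTU
Gas input = 221,610 / 0.679 = 326,377 BTU
= 326,377 / 100,000 = 3.264 therm
Cost = 3.264 × $1.18/therm = $3.85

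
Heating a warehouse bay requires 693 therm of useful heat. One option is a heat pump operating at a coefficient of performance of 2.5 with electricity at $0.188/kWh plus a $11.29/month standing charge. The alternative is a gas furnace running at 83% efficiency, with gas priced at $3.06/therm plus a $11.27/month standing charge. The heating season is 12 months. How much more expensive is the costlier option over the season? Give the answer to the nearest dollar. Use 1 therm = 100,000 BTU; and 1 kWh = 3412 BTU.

$1027

Heat load = 693 therm × 100,000 = 69,300,000 BTU
Gas: input = 69,300,000 / 0.83 = 83,493,976 BTU = 834.9 therm → 834.9 × $3.06 = $2,554.92; + 12 × $11.27 standing = $2,690.16
Heat pump: 69,300,000 BTU / 3412 = 20,310 kWh heat; / 2.5 = 8,124 kWh in → × $0.188 = $1,527.36; + 12 × $11.29 standing = $1,662.84
Difference = |$2,690.16 − $1,662.84| = $1,027.31 ≈ $1027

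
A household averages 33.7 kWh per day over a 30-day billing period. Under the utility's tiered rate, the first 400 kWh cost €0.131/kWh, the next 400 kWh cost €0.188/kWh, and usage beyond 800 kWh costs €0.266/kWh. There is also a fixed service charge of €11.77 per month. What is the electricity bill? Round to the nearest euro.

€195

Usage = 33.7 kWh/day × 30 days = 1011 kWh
First 400 kWh × €0.131 = €52.40
Next 400 kWh × €0.188 = €75.20
Remaining 211 kWh × €0.266 = €56.13
Energy charge = €183.73; + service €11.77 = €195.50 ≈ €195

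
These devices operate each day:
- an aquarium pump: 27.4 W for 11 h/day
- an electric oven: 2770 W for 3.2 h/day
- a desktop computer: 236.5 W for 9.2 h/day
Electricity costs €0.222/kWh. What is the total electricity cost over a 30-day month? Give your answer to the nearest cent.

€75.53

aquarium pump: 27.4 W × 11 h × 30 d = 9,042 Wh = 9.042 kWh
electric oven: 2770 W × 3.2 h × 30 d = 265,920 Wh = 265.9 kWh
desktop computer: 236.5 W × 9.2 h × 30 d = 65,274 Wh = 65.27 kWh
Total energy = 9.042 + 265.9 + 65.27 = 340.2 kWh
Cost = 340.2 kWh × €0.222 = €75.53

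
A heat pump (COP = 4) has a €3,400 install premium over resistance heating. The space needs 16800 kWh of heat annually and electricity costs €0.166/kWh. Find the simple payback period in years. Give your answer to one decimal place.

Resistance: 16800 kWh × €0.166 = €2,788.80/yr
Heat pump: 16800 / 4 = 4200 kWh in → × €0.166 = €697.20/yr
Annual savings = €2,091.60
Payback = €3,400 / €2,091.60 = 1.63 years

1.6 years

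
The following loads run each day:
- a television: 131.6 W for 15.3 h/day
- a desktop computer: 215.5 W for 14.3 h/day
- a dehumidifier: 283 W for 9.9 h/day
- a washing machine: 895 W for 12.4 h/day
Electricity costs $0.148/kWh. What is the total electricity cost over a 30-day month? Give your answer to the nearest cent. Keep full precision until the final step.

$84.34

television: 131.6 W × 15.3 h × 30 d = 60,404 Wh = 60.4 kWh
desktop computer: 215.5 W × 14.3 h × 30 d = 92,450 Wh = 92.45 kWh
dehumidifier: 283 W × 9.9 h × 30 d = 84,051 Wh = 84.05 kWh
washing machine: 895 W × 12.4 h × 30 d = 332,940 Wh = 332.9 kWh
Total energy = 60.4 + 92.45 + 84.05 + 332.9 = 569.8 kWh
Cost = 569.8 kWh × $0.148 = $84.34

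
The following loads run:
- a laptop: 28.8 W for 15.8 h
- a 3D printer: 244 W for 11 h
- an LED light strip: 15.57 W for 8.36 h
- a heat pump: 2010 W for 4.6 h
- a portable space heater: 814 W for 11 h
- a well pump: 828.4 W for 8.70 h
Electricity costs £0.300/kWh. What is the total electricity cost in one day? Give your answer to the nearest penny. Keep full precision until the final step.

£8.60

laptop: 28.8 W × 15.8 h = 455 Wh = 0.455 kWh
3D printer: 244 W × 11 h = 2,684 Wh = 2.684 kWh
LED light strip: 15.57 W × 8.36 h = 130 Wh = 0.1302 kWh
heat pump: 2010 W × 4.6 h = 9,246 Wh = 9.246 kWh
portable space heater: 814 W × 11 h = 8,954 Wh = 8.954 kWh
well pump: 828.4 W × 8.70 h = 7,207 Wh = 7.207 kWh
Total energy = 0.455 + 2.684 + 0.1302 + 9.246 + 8.954 + 7.207 = 28.68 kWh
Cost = 28.68 kWh × £0.300 = £8.60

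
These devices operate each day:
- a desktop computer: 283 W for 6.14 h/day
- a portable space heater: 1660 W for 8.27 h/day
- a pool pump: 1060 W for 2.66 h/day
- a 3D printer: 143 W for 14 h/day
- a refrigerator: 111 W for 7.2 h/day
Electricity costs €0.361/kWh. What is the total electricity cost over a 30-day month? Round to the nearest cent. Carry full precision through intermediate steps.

desktop computer: 283 W × 6.14 h × 30 d = 52,129 Wh = 52.13 kWh
portable space heater: 1660 W × 8.27 h × 30 d = 411,846 Wh = 411.8 kWh
pool pump: 1060 W × 2.66 h × 30 d = 84,588 Wh = 84.59 kWh
3D printer: 143 W × 14 h × 30 d = 60,060 Wh = 60.06 kWh
refrigerator: 111 W × 7.2 h × 30 d = 23,976 Wh = 23.98 kWh
Total energy = 52.13 + 411.8 + 84.59 + 60.06 + 23.98 = 632.6 kWh
Cost = 632.6 kWh × €0.361 = €228.37

€228.37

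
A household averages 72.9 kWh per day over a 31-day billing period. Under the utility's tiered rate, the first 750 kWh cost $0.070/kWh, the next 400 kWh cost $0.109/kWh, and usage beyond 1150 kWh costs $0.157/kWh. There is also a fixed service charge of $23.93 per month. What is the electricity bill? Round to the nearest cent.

$294.28

Usage = 72.9 kWh/day × 31 days = 2259.9 kWh
First 750 kWh × $0.070 = $52.50
Next 400 kWh × $0.109 = $43.60
Remaining 1109.9 kWh × $0.157 = $174.25
Energy charge = $270.35; + service $23.93 = $294.28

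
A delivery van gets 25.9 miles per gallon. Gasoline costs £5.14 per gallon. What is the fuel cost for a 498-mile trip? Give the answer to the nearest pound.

Fuel = 498 mi / 25.9 mpg = 19.23 gal
Cost = 19.23 gal × £5.14/gal = £98.83 ≈ £99

£99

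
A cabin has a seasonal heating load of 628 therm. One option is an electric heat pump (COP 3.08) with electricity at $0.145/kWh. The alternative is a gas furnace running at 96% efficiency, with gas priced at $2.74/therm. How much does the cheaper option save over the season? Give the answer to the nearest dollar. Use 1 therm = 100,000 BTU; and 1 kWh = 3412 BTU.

$926

Heat load = 628 therm × 100,000 = 62,800,000 BTU
Gas: input = 62,800,000 / 0.96 = 65,416,667 BTU = 654.2 therm → 654.2 × $2.74 = $1,792.42
Heat pump: 62,800,000 BTU / 3412 = 18,410 kWh heat; / 3.08 = 5,976 kWh in → × $0.145 = $866.50
Difference = |$1,792.42 − $866.50| = $925.92 ≈ $926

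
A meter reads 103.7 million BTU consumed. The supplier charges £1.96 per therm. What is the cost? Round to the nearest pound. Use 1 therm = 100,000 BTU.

£2033

103.7 million BTU × (10 therm/million BTU) = 1,037 therm
Cost = 1,037 therm × £1.96/therm = £2,032.52 ≈ £2033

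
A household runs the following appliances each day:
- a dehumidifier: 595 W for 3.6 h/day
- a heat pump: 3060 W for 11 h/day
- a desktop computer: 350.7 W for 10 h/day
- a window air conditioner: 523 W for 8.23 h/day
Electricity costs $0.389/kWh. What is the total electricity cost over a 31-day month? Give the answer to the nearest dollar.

dehumidifier: 595 W × 3.6 h × 31 d = 66,402 Wh = 66.4 kWh
heat pump: 3060 W × 11 h × 31 d = 1,043,460 Wh = 1,043 kWh
desktop computer: 350.7 W × 10 h × 31 d = 108,717 Wh = 108.7 kWh
window air conditioner: 523 W × 8.23 h × 31 d = 133,433 Wh = 133.4 kWh
Total energy = 66.4 + 1,043 + 108.7 + 133.4 = 1,352 kWh
Cost = 1,352 kWh × $0.389 = $525.93 ≈ $526

$526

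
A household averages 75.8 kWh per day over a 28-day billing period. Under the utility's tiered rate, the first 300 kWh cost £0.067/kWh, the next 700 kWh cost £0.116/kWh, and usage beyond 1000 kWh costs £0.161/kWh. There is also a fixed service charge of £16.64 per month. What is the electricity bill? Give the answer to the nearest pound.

£299

Usage = 75.8 kWh/day × 28 days = 2122.4 kWh
First 300 kWh × £0.067 = £20.10
Next 700 kWh × £0.116 = £81.20
Remaining 1122.4 kWh × £0.161 = £180.71
Energy charge = £282.01; + service £16.64 = £298.65 ≈ £299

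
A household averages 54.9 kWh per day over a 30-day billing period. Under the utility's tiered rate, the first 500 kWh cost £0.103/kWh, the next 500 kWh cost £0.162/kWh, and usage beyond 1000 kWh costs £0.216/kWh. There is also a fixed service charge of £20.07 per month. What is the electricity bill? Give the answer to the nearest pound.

£292

Usage = 54.9 kWh/day × 30 days = 1647 kWh
First 500 kWh × £0.103 = £51.50
Next 500 kWh × £0.162 = £81.00
Remaining 647 kWh × £0.216 = £139.75
Energy charge = £272.25; + service £20.07 = £292.32 ≈ £292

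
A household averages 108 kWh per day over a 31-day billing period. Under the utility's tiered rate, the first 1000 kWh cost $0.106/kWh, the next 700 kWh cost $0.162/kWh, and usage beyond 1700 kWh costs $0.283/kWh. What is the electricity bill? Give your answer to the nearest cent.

$685.78

Usage = 108 kWh/day × 31 days = 3348 kWh
First 1000 kWh × $0.106 = $106.00
Next 700 kWh × $0.162 = $113.40
Remaining 1648 kWh × $0.283 = $466.38
Total = $685.78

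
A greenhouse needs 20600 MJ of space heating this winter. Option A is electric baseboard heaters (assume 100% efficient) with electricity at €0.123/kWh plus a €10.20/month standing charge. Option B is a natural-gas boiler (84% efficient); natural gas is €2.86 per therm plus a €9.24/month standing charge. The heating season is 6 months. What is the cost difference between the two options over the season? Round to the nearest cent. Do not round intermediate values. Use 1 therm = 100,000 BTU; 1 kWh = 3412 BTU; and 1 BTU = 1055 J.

Heat load = 20600 MJ = 20,600,000,000 J / 1055 = 19,526,066 BTU
Gas: input = 19,526,066 / 0.84 = 23,245,317 BTU = 232.5 therm → 232.5 × €2.86 = €664.82; + 6 × €9.24 standing = €720.26
Electric: 19,526,066 BTU / 3412 = 5,723 kWh → × €0.123 = €703.90; + 6 × €10.20 standing = €765.10
Difference = |€720.26 − €765.10| = €44.84

€44.84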